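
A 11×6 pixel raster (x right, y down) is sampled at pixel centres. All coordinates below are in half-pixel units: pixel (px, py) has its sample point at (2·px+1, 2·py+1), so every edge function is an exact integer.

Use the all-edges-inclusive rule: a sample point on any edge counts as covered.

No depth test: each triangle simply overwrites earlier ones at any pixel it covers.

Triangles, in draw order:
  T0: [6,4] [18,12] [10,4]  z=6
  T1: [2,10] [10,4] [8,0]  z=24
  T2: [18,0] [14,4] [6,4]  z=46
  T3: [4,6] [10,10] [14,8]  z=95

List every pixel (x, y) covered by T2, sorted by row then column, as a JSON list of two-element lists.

T0:
  2·area = 32  (B↔C swapped to make it positive)
  edge (6, 4)→(10, 4): d=(4,0) inclusive
  edge (10, 4)→(18, 12): d=(8,8) inclusive
  edge (18, 12)→(6, 4): d=(-12,-8) inclusive
    (3,0)@(7, 1): e=[-12,0,44] → .  [on edge]
    (4,1)@(9, 3): e=[-4,0,36] → .  [on edge]
    (4,2)@(9, 5): e=[4,16,12] → X
    (5,2)@(11, 5): e=[4,0,28] → X  [on edge]
    (6,2)@(13, 5): e=[4,-16,44] → .
    (4,3)@(9, 7): e=[12,32,-12] → .
    (5,3)@(11, 7): e=[12,16,4] → X
    (6,3)@(13, 7): e=[12,0,20] → X  [on edge]
    (7,3)@(15, 7): e=[12,-16,36] → .
    (5,4)@(11, 9): e=[20,32,-20] → .
    (6,4)@(13, 9): e=[20,16,-4] → .
    (7,4)@(15, 9): e=[20,0,12] → X  [on edge]
    (8,5)@(17, 11): e=[28,0,4] → X  [on edge]
  covered (6 px):
    . . . . . . . . . . .
    . . . . . . . . . . .
    . . . . X X . . . . .
    . . . . . X X . . . .
    . . . . . . . X . . .
    . . . . . . . . X . .
T1:
  2·area = 44  (B↔C swapped to make it positive)
  edge (2, 10)→(8, 0): d=(6,-10) inclusive
  edge (8, 0)→(10, 4): d=(2,4) inclusive
  edge (10, 4)→(2, 10): d=(-8,6) inclusive
    (3,1)@(7, 3): e=[8,10,26] → X
    (4,1)@(9, 3): e=[28,2,14] → X
    (5,1)@(11, 3): e=[48,-6,2] → .
    (2,2)@(5, 5): e=[0,22,22] → X  [on edge]
    (4,2)@(9, 5): e=[40,6,-2] → .
    (2,3)@(5, 7): e=[12,26,6] → X
    (3,3)@(7, 7): e=[32,18,-6] → .
    (1,4)@(3, 9): e=[4,38,2] → X
    (2,4)@(5, 9): e=[24,30,-10] → .
    (1,5)@(3, 11): e=[16,42,-14] → .
  covered (6 px):
    . . . . . . . . . . .
    . . . X X . . . . . .
    . . X X . . . . . . .
    . . X . . . . . . . .
    . X . . . . . . . . .
    . . . . . . . . . . .
T2:
  2·area = 32
  edge (18, 0)→(14, 4): d=(-4,4) inclusive
  edge (14, 4)→(6, 4): d=(-8,0) inclusive
  edge (6, 4)→(18, 0): d=(12,-4) inclusive
    (7,0)@(15, 1): e=[8,24,0] → X  [on edge]
    (8,0)@(17, 1): e=[0,24,8] → X  [on edge]
    (9,0)@(19, 1): e=[-8,24,16] → .
    (4,1)@(9, 3): e=[24,8,0] → X  [on edge]
    (5,1)@(11, 3): e=[16,8,8] → X
    (6,1)@(13, 3): e=[8,8,16] → X
    (7,1)@(15, 3): e=[0,8,24] → X  [on edge]
    (8,1)@(17, 3): e=[-8,8,32] → .
    (1,2)@(3, 5): e=[40,-8,0] → .  [on edge]
    (4,2)@(9, 5): e=[16,-8,24] → .
    (5,2)@(11, 5): e=[8,-8,32] → .
    (6,2)@(13, 5): e=[0,-8,40] → .  [on edge]
    (5,3)@(11, 7): e=[0,-24,56] → .  [on edge]
    (4,4)@(9, 9): e=[0,-40,72] → .  [on edge]
    (3,5)@(7, 11): e=[0,-56,88] → .  [on edge]
  covered (6 px):
    . . . . . . . X X . .
    . . . . X X X X . . .
    . . . . . . . . . . .
    . . . . . . . . . . .
    . . . . . . . . . . .
    . . . . . . . . . . .
T3:
  2·area = 28  (B↔C swapped to make it positive)
  edge (4, 6)→(14, 8): d=(10,2) inclusive
  edge (14, 8)→(10, 10): d=(-4,2) inclusive
  edge (10, 10)→(4, 6): d=(-6,-4) inclusive
    (3,3)@(7, 7): e=[4,18,6] → X
    (4,3)@(9, 7): e=[0,14,14] → X  [on edge]
    (5,3)@(11, 7): e=[-4,10,22] → .
    (3,4)@(7, 9): e=[24,10,-6] → .
    (4,4)@(9, 9): e=[20,6,2] → X
    (5,4)@(11, 9): e=[16,2,10] → X
    (6,4)@(13, 9): e=[12,-2,18] → .
    (9,4)@(19, 9): e=[0,-14,42] → .  [on edge]
    (4,5)@(9, 11): e=[40,-2,-10] → .
    (5,5)@(11, 11): e=[36,-6,-2] → .
  covered (4 px):
    . . . . . . . . . . .
    . . . . . . . . . . .
    . . . . . . . . . . .
    . . . X X . . . . . .
    . . . . X X . . . . .
    . . . . . . . . . . .

Final: [[7,0],[8,0],[4,1],[5,1],[6,1],[7,1]]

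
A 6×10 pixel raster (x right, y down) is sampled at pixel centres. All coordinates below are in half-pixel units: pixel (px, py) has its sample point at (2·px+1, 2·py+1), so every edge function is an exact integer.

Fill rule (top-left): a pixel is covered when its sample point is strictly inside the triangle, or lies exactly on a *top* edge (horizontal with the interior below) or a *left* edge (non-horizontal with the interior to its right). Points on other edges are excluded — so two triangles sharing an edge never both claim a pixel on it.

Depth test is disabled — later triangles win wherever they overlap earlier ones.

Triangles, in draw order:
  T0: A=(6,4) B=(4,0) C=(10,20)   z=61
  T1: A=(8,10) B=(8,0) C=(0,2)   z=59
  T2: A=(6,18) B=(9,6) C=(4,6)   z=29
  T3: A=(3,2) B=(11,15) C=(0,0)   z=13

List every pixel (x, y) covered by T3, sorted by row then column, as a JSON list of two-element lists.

T0:
  2·area = 16  (B↔C swapped to make it positive)
  edge (6, 4)→(10, 20): d=(4,16) right/bottom  bias=-1
  edge (10, 20)→(4, 0): d=(-6,-20) top-left  bias=+0
  edge (4, 0)→(6, 4): d=(2,4) right/bottom  bias=-1
    (2,1)@(5, 3): e=[12,2,2] → #
    (3,1)@(7, 3): e=[-20,42,-6] → ·
    (2,2)@(5, 5): e=[20,-10,6] → ·
    (3,4)@(7, 9): e=[4,6,6] → #
    (4,4)@(9, 9): e=[-28,46,-2] → ·
    (3,5)@(7, 11): e=[12,-6,10] → ·
  covered (2 px):
    · · · · · ·
    · · # · · ·
    · · · · · ·
    · · · · · ·
    · · · # · ·
    · · · · · ·
    · · · · · ·
    · · · · · ·
    · · · · · ·
    · · · · · ·
T1:
  2·area = 80  (B↔C swapped to make it positive)
  edge (8, 10)→(0, 2): d=(-8,-8) top-left  bias=+0
  edge (0, 2)→(8, 0): d=(8,-2) top-left  bias=+0
  edge (8, 0)→(8, 10): d=(0,10) right/bottom  bias=-1
    (2,0)@(5, 1): e=[48,2,30] → #
    (3,0)@(7, 1): e=[64,6,10] → #
    (4,0)@(9, 1): e=[80,10,-10] → ·
    (0,1)@(1, 3): e=[0,10,70] → #  [on edge]
    (1,1)@(3, 3): e=[16,14,50] → #
    (4,1)@(9, 3): e=[64,26,-10] → ·
    (0,2)@(1, 5): e=[-16,26,70] → ·
    (1,2)@(3, 5): e=[0,30,50] → #  [on edge]
    (4,2)@(9, 5): e=[48,42,-10] → ·
    (1,3)@(3, 7): e=[-16,46,50] → ·
    (2,3)@(5, 7): e=[0,50,30] → #  [on edge]
    (4,3)@(9, 7): e=[32,58,-10] → ·
    (3,4)@(7, 9): e=[0,70,10] → #  [on edge]
    (4,5)@(9, 11): e=[0,90,-10] → ·  [on edge]
    (5,6)@(11, 13): e=[0,110,-30] → ·  [on edge]
  covered (12 px):
    · · # # · ·
    # # # # · ·
    · # # # · ·
    · · # # · ·
    · · · # · ·
    · · · · · ·
    · · · · · ·
    · · · · · ·
    · · · · · ·
    · · · · · ·
T2:
  2·area = 60  (B↔C swapped to make it positive)
  edge (6, 18)→(4, 6): d=(-2,-12) top-left  bias=+0
  edge (4, 6)→(9, 6): d=(5,0) top-left  bias=+0
  edge (9, 6)→(6, 18): d=(-3,12) right/bottom  bias=-1
    (2,3)@(5, 7): e=[10,5,45] → #
    (3,3)@(7, 7): e=[34,5,21] → #
    (4,3)@(9, 7): e=[58,5,-3] → ·
    (2,4)@(5, 9): e=[6,15,39] → #
    (4,4)@(9, 9): e=[54,15,-9] → ·
    (2,5)@(5, 11): e=[2,25,33] → #
    (4,5)@(9, 11): e=[50,25,-15] → ·
    (2,6)@(5, 13): e=[-2,35,27] → ·
    (3,6)@(7, 13): e=[22,35,3] → #
    (4,6)@(9, 13): e=[46,35,-21] → ·
    (3,7)@(7, 15): e=[18,45,-3] → ·
  covered (7 px):
    · · · · · ·
    · · · · · ·
    · · · · · ·
    · · # # · ·
    · · # # · ·
    · · # # · ·
    · · · # · ·
    · · · · · ·
    · · · · · ·
    · · · · · ·
T3:
  2·area = 23
  edge (3, 2)→(11, 15): d=(8,13) right/bottom  bias=-1
  edge (11, 15)→(0, 0): d=(-11,-15) top-left  bias=+0
  edge (0, 0)→(3, 2): d=(3,2) right/bottom  bias=-1
    (0,0)@(1, 1): e=[18,4,1] → #
    (1,0)@(3, 1): e=[-8,34,-3] → ·
    (0,1)@(1, 3): e=[34,-18,7] → ·
    (1,1)@(3, 3): e=[8,12,3] → #
    (2,1)@(5, 3): e=[-18,42,-1] → ·
    (1,2)@(3, 5): e=[24,-10,9] → ·
    (3,4)@(7, 9): e=[4,6,13] → #
    (4,4)@(9, 9): e=[-22,36,9] → ·
    (3,5)@(7, 11): e=[20,-16,19] → ·
    (5,7)@(11, 15): e=[0,0,23] → ·  [on edge]
  covered (3 px):
    # · · · · ·
    · # · · · ·
    · · · · · ·
    · · · · · ·
    · · · # · ·
    · · · · · ·
    · · · · · ·
    · · · · · ·
    · · · · · ·
    · · · · · ·

Answer: [[0,0],[1,1],[3,4]]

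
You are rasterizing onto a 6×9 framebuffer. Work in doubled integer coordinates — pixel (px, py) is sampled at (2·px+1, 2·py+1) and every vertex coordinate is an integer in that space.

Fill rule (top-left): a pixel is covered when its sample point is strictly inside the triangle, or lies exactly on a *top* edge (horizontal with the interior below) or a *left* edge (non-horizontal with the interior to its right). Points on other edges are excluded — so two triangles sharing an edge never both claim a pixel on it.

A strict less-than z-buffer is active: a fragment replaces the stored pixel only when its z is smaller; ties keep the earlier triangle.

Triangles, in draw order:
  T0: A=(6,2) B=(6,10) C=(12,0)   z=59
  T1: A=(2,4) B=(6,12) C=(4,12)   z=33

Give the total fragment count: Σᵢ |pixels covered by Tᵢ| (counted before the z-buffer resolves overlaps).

T0:
  2·area = 48  (B↔C swapped to make it positive)
  edge (6, 2)→(12, 0): d=(6,-2) top-left  bias=+0
  edge (12, 0)→(6, 10): d=(-6,10) right/bottom  bias=-1
  edge (6, 10)→(6, 2): d=(0,-8) top-left  bias=+0
    (4,0)@(9, 1): e=[0,24,24] → #  [on edge]
    (5,0)@(11, 1): e=[4,4,40] → #
    (1,1)@(3, 3): e=[0,72,-24] → ·  [on edge]
    (3,1)@(7, 3): e=[8,32,8] → #
    (5,1)@(11, 3): e=[16,-8,40] → ·
    (3,2)@(7, 5): e=[20,20,8] → #
    (4,2)@(9, 5): e=[24,0,24] → ·  [on edge]
    (3,3)@(7, 7): e=[32,8,8] → #
    (4,3)@(9, 7): e=[36,-12,24] → ·
    (3,4)@(7, 9): e=[44,-4,8] → ·
    (1,7)@(3, 15): e=[72,0,-24] → ·  [on edge]
  covered (6 px):
    · · · · # #
    · · · # # ·
    · · · # · ·
    · · · # · ·
    · · · · · ·
    · · · · · ·
    · · · · · ·
    · · · · · ·
    · · · · · ·
T1:
  2·area = 16
  edge (2, 4)→(6, 12): d=(4,8) right/bottom  bias=-1
  edge (6, 12)→(4, 12): d=(-2,0) right/bottom  bias=-1
  edge (4, 12)→(2, 4): d=(-2,-8) top-left  bias=+0
    (1,3)@(3, 7): e=[4,10,2] → #
    (2,3)@(5, 7): e=[-12,10,18] → ·
    (1,4)@(3, 9): e=[12,6,-2] → ·
    (2,5)@(5, 11): e=[4,2,10] → #
    (3,5)@(7, 11): e=[-12,2,26] → ·
    (2,6)@(5, 13): e=[12,-2,6] → ·
  covered (2 px):
    · · · · · ·
    · · · · · ·
    · · · · · ·
    · # · · · ·
    · · · · · ·
    · · # · · ·
    · · · · · ·
    · · · · · ·
    · · · · · ·

Final: 8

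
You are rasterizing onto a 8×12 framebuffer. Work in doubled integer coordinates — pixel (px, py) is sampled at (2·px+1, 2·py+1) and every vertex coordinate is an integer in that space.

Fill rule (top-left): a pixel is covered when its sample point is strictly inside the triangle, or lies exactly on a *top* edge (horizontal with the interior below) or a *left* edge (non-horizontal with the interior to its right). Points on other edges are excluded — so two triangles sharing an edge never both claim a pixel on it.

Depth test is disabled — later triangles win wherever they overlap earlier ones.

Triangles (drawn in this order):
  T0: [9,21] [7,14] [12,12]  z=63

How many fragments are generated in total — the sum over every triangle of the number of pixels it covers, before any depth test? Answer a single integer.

T0:
  2·area = 39
  edge (9, 21)→(7, 14): d=(-2,-7) top-left  bias=+0
  edge (7, 14)→(12, 12): d=(5,-2) top-left  bias=+0
  edge (12, 12)→(9, 21): d=(-3,9) right/bottom  bias=-1
    (7,1)@(15, 3): e=[78,-39,0] → ·  [on edge]
    (2,3)@(5, 7): e=[0,-39,78] → ·  [on edge]
    (6,4)@(13, 9): e=[52,-13,0] → ·  [on edge]
    (5,6)@(11, 13): e=[30,3,6] → #
    (6,6)@(13, 13): e=[44,7,-12] → ·
    (4,7)@(9, 15): e=[12,9,18] → #
    (5,7)@(11, 15): e=[26,13,0] → ·  [on edge]
    (4,8)@(9, 17): e=[8,19,12] → #
    (5,8)@(11, 17): e=[22,23,-6] → ·
    (4,9)@(9, 19): e=[4,29,6] → #
    (5,9)@(11, 19): e=[18,33,-12] → ·
    (4,10)@(9, 21): e=[0,39,0] → ·  [on edge]
  covered (4 px):
    · · · · · · · ·
    · · · · · · · ·
    · · · · · · · ·
    · · · · · · · ·
    · · · · · · · ·
    · · · · · · · ·
    · · · · · # · ·
    · · · · # · · ·
    · · · · # · · ·
    · · · · # · · ·
    · · · · · · · ·
    · · · · · · · ·

Final: 4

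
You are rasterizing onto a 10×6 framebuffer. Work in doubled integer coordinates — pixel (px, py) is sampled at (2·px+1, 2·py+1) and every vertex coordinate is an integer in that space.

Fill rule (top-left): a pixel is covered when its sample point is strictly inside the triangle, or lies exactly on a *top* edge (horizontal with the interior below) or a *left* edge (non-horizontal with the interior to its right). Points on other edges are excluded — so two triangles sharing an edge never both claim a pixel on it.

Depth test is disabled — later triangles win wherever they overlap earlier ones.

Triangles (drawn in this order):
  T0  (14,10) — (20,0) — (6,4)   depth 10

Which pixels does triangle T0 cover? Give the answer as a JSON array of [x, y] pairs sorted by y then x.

T0:
  2·area = 116  (B↔C swapped to make it positive)
  edge (14, 10)→(6, 4): d=(-8,-6) top-left  bias=+0
  edge (6, 4)→(20, 0): d=(14,-4) top-left  bias=+0
  edge (20, 0)→(14, 10): d=(-6,10) right/bottom  bias=-1
    (8,0)@(17, 1): e=[90,2,24] → █
    (9,0)@(19, 1): e=[102,10,4] → █
    (5,1)@(11, 3): e=[38,6,72] → █
    (6,1)@(13, 3): e=[50,14,52] → █
    (7,1)@(15, 3): e=[62,22,32] → █
    (9,1)@(19, 3): e=[86,38,-8] → ·
    (4,2)@(9, 5): e=[10,26,80] → █
    (8,2)@(17, 5): e=[58,58,0] → ·  [on edge]
    (4,3)@(9, 7): e=[-6,54,68] → ·
    (5,3)@(11, 7): e=[6,62,48] → █
    (8,3)@(17, 7): e=[42,86,-12] → ·
    (5,4)@(11, 9): e=[-10,90,36] → ·
  covered (14 px):
    · · · · · · · · █ █
    · · · · · █ █ █ █ ·
    · · · · █ █ █ █ · ·
    · · · · · █ █ █ · ·
    · · · · · · █ · · ·
    · · · · · · · · · ·

Result: [[8,0],[9,0],[5,1],[6,1],[7,1],[8,1],[4,2],[5,2],[6,2],[7,2],[5,3],[6,3],[7,3],[6,4]]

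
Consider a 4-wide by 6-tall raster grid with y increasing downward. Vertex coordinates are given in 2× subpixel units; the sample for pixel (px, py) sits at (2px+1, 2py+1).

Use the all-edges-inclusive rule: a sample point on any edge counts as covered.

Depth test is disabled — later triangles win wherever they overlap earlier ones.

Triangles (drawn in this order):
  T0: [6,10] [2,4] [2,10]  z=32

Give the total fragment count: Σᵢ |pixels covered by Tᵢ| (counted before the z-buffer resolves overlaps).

T0:
  2·area = 24  (B↔C swapped to make it positive)
  edge (6, 10)→(2, 10): d=(-4,0) inclusive
  edge (2, 10)→(2, 4): d=(0,-6) inclusive
  edge (2, 4)→(6, 10): d=(4,6) inclusive
    (1,3)@(3, 7): e=[12,6,6] → #
    (2,3)@(5, 7): e=[12,18,-6] → ·
    (1,4)@(3, 9): e=[4,6,14] → #
    (2,4)@(5, 9): e=[4,18,2] → #
    (3,4)@(7, 9): e=[4,30,-10] → ·
    (1,5)@(3, 11): e=[-4,6,22] → ·
    (2,5)@(5, 11): e=[-4,18,10] → ·
  covered (3 px):
    · · · ·
    · · · ·
    · · · ·
    · # · ·
    · # # ·
    · · · ·

Result: 3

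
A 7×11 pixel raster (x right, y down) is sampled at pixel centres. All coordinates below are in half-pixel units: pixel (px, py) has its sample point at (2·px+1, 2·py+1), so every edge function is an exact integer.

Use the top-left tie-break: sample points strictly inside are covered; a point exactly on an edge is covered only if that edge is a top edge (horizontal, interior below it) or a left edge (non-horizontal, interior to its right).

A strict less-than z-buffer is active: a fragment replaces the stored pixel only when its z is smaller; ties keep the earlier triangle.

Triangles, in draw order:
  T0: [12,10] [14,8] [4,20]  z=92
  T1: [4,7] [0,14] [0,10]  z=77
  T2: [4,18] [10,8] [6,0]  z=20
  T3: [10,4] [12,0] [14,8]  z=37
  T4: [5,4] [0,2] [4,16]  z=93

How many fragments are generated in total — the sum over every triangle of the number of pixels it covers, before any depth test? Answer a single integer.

T0:
  2·area = 4
  edge (12, 10)→(14, 8): d=(2,-2) top-left  bias=+0
  edge (14, 8)→(4, 20): d=(-10,12) right/bottom  bias=-1
  edge (4, 20)→(12, 10): d=(8,-10) top-left  bias=+0
    (6,4)@(13, 9): e=[0,2,2] → █  [on edge]
    (5,5)@(11, 11): e=[0,6,-2] → ·  [on edge]
    (6,5)@(13, 11): e=[4,-18,18] → ·
    (4,6)@(9, 13): e=[0,10,-6] → ·  [on edge]
    (3,7)@(7, 15): e=[0,14,-10] → ·  [on edge]
    (2,8)@(5, 17): e=[0,18,-14] → ·  [on edge]
    (1,9)@(3, 19): e=[0,22,-18] → ·  [on edge]
    (0,10)@(1, 21): e=[0,26,-22] → ·  [on edge]
  covered (1 px):
    · · · · · · ·
    · · · · · · ·
    · · · · · · ·
    · · · · · · ·
    · · · · · · █
    · · · · · · ·
    · · · · · · ·
    · · · · · · ·
    · · · · · · ·
    · · · · · · ·
    · · · · · · ·
T1:
  2·area = 16
  edge (4, 7)→(0, 14): d=(-4,7) right/bottom  bias=-1
  edge (0, 14)→(0, 10): d=(0,-4) top-left  bias=+0
  edge (0, 10)→(4, 7): d=(4,-3) top-left  bias=+0
    (0,5)@(1, 11): e=[5,4,7] → █
    (1,5)@(3, 11): e=[-9,12,13] → ·
    (0,6)@(1, 13): e=[-3,4,15] → ·
  covered (1 px):
    · · · · · · ·
    · · · · · · ·
    · · · · · · ·
    · · · · · · ·
    · · · · · · ·
    █ · · · · · ·
    · · · · · · ·
    · · · · · · ·
    · · · · · · ·
    · · · · · · ·
    · · · · · · ·
T2:
  2·area = 88  (B↔C swapped to make it positive)
  edge (4, 18)→(6, 0): d=(2,-18) top-left  bias=+0
  edge (6, 0)→(10, 8): d=(4,8) right/bottom  bias=-1
  edge (10, 8)→(4, 18): d=(-6,10) right/bottom  bias=-1
    (3,1)@(7, 3): e=[24,4,60] → █
    (4,1)@(9, 3): e=[60,-12,40] → ·
    (6,1)@(13, 3): e=[132,-44,0] → ·  [on edge]
    (3,2)@(7, 5): e=[28,12,48] → █
    (4,2)@(9, 5): e=[64,-4,28] → ·
    (3,3)@(7, 7): e=[32,20,36] → █
    (4,3)@(9, 7): e=[68,4,16] → █
    (5,3)@(11, 7): e=[104,-12,-4] → ·
    (2,4)@(5, 9): e=[0,44,44] → █  [on edge]
    (5,4)@(11, 9): e=[108,-4,-16] → ·
    (2,5)@(5, 11): e=[4,52,32] → █
    (4,5)@(9, 11): e=[76,20,-8] → ·
    (3,6)@(7, 13): e=[44,44,0] → ·  [on edge]
  covered (11 px):
    · · · · · · ·
    · · · █ · · ·
    · · · █ · · ·
    · · · █ █ · ·
    · · █ █ █ · ·
    · · █ █ · · ·
    · · █ · · · ·
    · · █ · · · ·
    · · · · · · ·
    · · · · · · ·
    · · · · · · ·
T3:
  2·area = 24
  edge (10, 4)→(12, 0): d=(2,-4) top-left  bias=+0
  edge (12, 0)→(14, 8): d=(2,8) right/bottom  bias=-1
  edge (14, 8)→(10, 4): d=(-4,-4) top-left  bias=+0
    (3,0)@(7, 1): e=[-18,42,0] → ·  [on edge]
    (4,1)@(9, 3): e=[-6,30,0] → ·  [on edge]
    (5,1)@(11, 3): e=[2,14,8] → █
    (6,1)@(13, 3): e=[10,-2,16] → ·
    (5,2)@(11, 5): e=[6,18,0] → █  [on edge]
    (6,2)@(13, 5): e=[14,2,8] → █
    (5,3)@(11, 7): e=[10,22,-8] → ·
    (6,3)@(13, 7): e=[18,6,0] → █  [on edge]
    (6,4)@(13, 9): e=[22,10,-8] → ·
  covered (4 px):
    · · · · · · ·
    · · · · · █ ·
    · · · · · █ █
    · · · · · · █
    · · · · · · ·
    · · · · · · ·
    · · · · · · ·
    · · · · · · ·
    · · · · · · ·
    · · · · · · ·
    · · · · · · ·
T4:
  2·area = 62  (B↔C swapped to make it positive)
  edge (5, 4)→(4, 16): d=(-1,12) right/bottom  bias=-1
  edge (4, 16)→(0, 2): d=(-4,-14) top-left  bias=+0
  edge (0, 2)→(5, 4): d=(5,2) right/bottom  bias=-1
    (0,1)@(1, 3): e=[49,10,3] → █
    (1,1)@(3, 3): e=[25,38,-1] → ·
    (0,2)@(1, 5): e=[47,2,13] → █
    (1,2)@(3, 5): e=[23,30,9] → █
    (2,2)@(5, 5): e=[-1,58,5] → ·
    (0,3)@(1, 7): e=[45,-6,23] → ·
    (1,3)@(3, 7): e=[21,22,19] → █
    (2,3)@(5, 7): e=[-3,50,15] → ·
    (1,4)@(3, 9): e=[19,14,29] → █
    (2,4)@(5, 9): e=[-5,42,25] → ·
    (1,5)@(3, 11): e=[17,6,39] → █
    (2,5)@(5, 11): e=[-7,34,35] → ·
  covered (6 px):
    · · · · · · ·
    █ · · · · · ·
    █ █ · · · · ·
    · █ · · · · ·
    · █ · · · · ·
    · █ · · · · ·
    · · · · · · ·
    · · · · · · ·
    · · · · · · ·
    · · · · · · ·
    · · · · · · ·

Result: 23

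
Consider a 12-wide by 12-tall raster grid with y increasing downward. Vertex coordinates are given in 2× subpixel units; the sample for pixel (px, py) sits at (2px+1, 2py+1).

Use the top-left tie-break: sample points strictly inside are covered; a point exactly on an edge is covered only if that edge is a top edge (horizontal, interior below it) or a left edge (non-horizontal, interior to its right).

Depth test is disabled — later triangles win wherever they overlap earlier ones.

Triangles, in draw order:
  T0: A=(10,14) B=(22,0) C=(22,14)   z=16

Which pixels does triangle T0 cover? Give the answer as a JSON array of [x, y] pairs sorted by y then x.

T0:
  2·area = 168
  edge (10, 14)→(22, 0): d=(12,-14) top-left  bias=+0
  edge (22, 0)→(22, 14): d=(0,14) right/bottom  bias=-1
  edge (22, 14)→(10, 14): d=(-12,0) right/bottom  bias=-1
    (10,1)@(21, 3): e=[22,14,132] → █
    (11,1)@(23, 3): e=[50,-14,132] → ·
    (9,2)@(19, 5): e=[18,42,108] → █
    (11,2)@(23, 5): e=[74,-14,108] → ·
    (8,3)@(17, 7): e=[14,70,84] → █
    (11,3)@(23, 7): e=[98,-14,84] → ·
    (7,4)@(15, 9): e=[10,98,60] → █
    (11,4)@(23, 9): e=[122,-14,60] → ·
    (6,5)@(13, 11): e=[6,126,36] → █
    (11,5)@(23, 11): e=[146,-14,36] → ·
    (5,6)@(11, 13): e=[2,154,12] → █
    (11,6)@(23, 13): e=[170,-14,12] → ·
  covered (21 px):
    · · · · · · · · · · · ·
    · · · · · · · · · · █ ·
    · · · · · · · · · █ █ ·
    · · · · · · · · █ █ █ ·
    · · · · · · · █ █ █ █ ·
    · · · · · · █ █ █ █ █ ·
    · · · · · █ █ █ █ █ █ ·
    · · · · · · · · · · · ·
    · · · · · · · · · · · ·
    · · · · · · · · · · · ·
    · · · · · · · · · · · ·
    · · · · · · · · · · · ·

Final: [[10,1],[9,2],[10,2],[8,3],[9,3],[10,3],[7,4],[8,4],[9,4],[10,4],[6,5],[7,5],[8,5],[9,5],[10,5],[5,6],[6,6],[7,6],[8,6],[9,6],[10,6]]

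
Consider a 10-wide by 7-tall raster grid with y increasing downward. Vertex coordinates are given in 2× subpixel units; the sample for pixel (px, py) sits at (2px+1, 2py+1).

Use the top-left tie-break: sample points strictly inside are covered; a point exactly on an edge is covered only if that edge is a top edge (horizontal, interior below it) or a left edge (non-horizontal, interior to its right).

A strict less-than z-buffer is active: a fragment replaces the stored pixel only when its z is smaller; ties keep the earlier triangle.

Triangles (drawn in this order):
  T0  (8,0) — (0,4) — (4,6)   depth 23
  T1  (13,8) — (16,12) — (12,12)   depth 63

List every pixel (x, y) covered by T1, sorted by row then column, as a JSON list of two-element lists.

T0:
  2·area = 32  (B↔C swapped to make it positive)
  edge (8, 0)→(4, 6): d=(-4,6) right/bottom  bias=-1
  edge (4, 6)→(0, 4): d=(-4,-2) top-left  bias=+0
  edge (0, 4)→(8, 0): d=(8,-4) top-left  bias=+0
    (3,0)@(7, 1): e=[2,26,4] → X
    (4,0)@(9, 1): e=[-10,30,12] → .
    (1,1)@(3, 3): e=[18,10,4] → X
    (2,1)@(5, 3): e=[6,14,12] → X
    (3,1)@(7, 3): e=[-6,18,20] → .
    (1,2)@(3, 5): e=[10,2,20] → X
    (2,2)@(5, 5): e=[-2,6,28] → .
    (1,3)@(3, 7): e=[2,-6,36] → .
  covered (4 px):
    . . . X . . . . . .
    . X X . . . . . . .
    . X . . . . . . . .
    . . . . . . . . . .
    . . . . . . . . . .
    . . . . . . . . . .
    . . . . . . . . . .
T1:
  2·area = 16
  edge (13, 8)→(16, 12): d=(3,4) right/bottom  bias=-1
  edge (16, 12)→(12, 12): d=(-4,0) right/bottom  bias=-1
  edge (12, 12)→(13, 8): d=(1,-4) top-left  bias=+0
    (6,4)@(13, 9): e=[3,12,1] → X
    (7,4)@(15, 9): e=[-5,12,9] → .
    (6,5)@(13, 11): e=[9,4,3] → X
    (7,5)@(15, 11): e=[1,4,11] → X
    (8,5)@(17, 11): e=[-7,4,19] → .
    (6,6)@(13, 13): e=[15,-4,5] → .
    (7,6)@(15, 13): e=[7,-4,13] → .
  covered (3 px):
    . . . . . . . . . .
    . . . . . . . . . .
    . . . . . . . . . .
    . . . . . . . . . .
    . . . . . . X . . .
    . . . . . . X X . .
    . . . . . . . . . .

Final: [[6,4],[6,5],[7,5]]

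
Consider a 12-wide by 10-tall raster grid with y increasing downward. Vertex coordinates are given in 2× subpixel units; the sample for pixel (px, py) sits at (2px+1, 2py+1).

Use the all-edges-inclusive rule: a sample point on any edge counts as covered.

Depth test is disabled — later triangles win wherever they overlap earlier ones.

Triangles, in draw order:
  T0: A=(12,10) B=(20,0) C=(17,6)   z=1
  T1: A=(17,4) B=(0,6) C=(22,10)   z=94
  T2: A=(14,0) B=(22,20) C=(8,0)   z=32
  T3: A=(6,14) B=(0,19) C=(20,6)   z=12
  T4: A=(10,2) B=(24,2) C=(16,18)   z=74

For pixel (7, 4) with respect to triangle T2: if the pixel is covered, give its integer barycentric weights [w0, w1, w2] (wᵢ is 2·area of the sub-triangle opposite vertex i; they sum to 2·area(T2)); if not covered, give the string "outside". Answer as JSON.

T0:
  2·area = 18
  edge (12, 10)→(20, 0): d=(8,-10) inclusive
  edge (20, 0)→(17, 6): d=(-3,6) inclusive
  edge (17, 6)→(12, 10): d=(-5,4) inclusive
    (8,2)@(17, 5): e=[10,3,5] → █
    (9,2)@(19, 5): e=[30,-9,-3] → ·
    (7,3)@(15, 7): e=[6,9,3] → █
    (8,3)@(17, 7): e=[26,-3,-5] → ·
    (6,4)@(13, 9): e=[2,15,1] → █
    (7,4)@(15, 9): e=[22,3,-7] → ·
    (6,5)@(13, 11): e=[18,9,-9] → ·
  covered (3 px):
    · · · · · · · · · · · ·
    · · · · · · · · · · · ·
    · · · · · · · · █ · · ·
    · · · · · · · █ · · · ·
    · · · · · · █ · · · · ·
    · · · · · · · · · · · ·
    · · · · · · · · · · · ·
    · · · · · · · · · · · ·
    · · · · · · · · · · · ·
    · · · · · · · · · · · ·
T1:
  2·area = 112  (B↔C swapped to make it positive)
  edge (17, 4)→(22, 10): d=(5,6) inclusive
  edge (22, 10)→(0, 6): d=(-22,-4) inclusive
  edge (0, 6)→(17, 4): d=(17,-2) inclusive
    (4,2)@(9, 5): e=[53,58,1] → █
    (5,2)@(11, 5): e=[41,66,5] → █
    (6,2)@(13, 5): e=[29,74,9] → █
    (7,2)@(15, 5): e=[17,82,13] → █
    (8,2)@(17, 5): e=[5,90,17] → █
    (9,2)@(19, 5): e=[-7,98,21] → ·
    (3,3)@(7, 7): e=[75,6,31] → █
    (9,3)@(19, 7): e=[3,54,55] → █
    (10,3)@(21, 7): e=[-9,62,59] → ·
    (3,4)@(7, 9): e=[85,-38,65] → ·
    (4,4)@(9, 9): e=[73,-30,69] → ·
    (5,4)@(11, 9): e=[61,-22,73] → ·
  covered (15 px):
    · · · · · · · · · · · ·
    · · · · · · · · · · · ·
    · · · · █ █ █ █ █ · · ·
    · · · █ █ █ █ █ █ █ · ·
    · · · · · · · · █ █ █ ·
    · · · · · · · · · · · ·
    · · · · · · · · · · · ·
    · · · · · · · · · · · ·
    · · · · · · · · · · · ·
    · · · · · · · · · · · ·
T2:
  2·area = 120
  edge (14, 0)→(22, 20): d=(8,20) inclusive
  edge (22, 20)→(8, 0): d=(-14,-20) inclusive
  edge (8, 0)→(14, 0): d=(6,0) inclusive
    (4,0)@(9, 1): e=[108,6,6] → █
    (5,0)@(11, 1): e=[68,46,6] → █
    (6,0)@(13, 1): e=[28,86,6] → █
    (7,0)@(15, 1): e=[-12,126,6] → ·
    (4,1)@(9, 3): e=[124,-22,18] → ·
    (5,1)@(11, 3): e=[84,18,18] → █
    (7,1)@(15, 3): e=[4,98,18] → █
    (8,1)@(17, 3): e=[-36,138,18] → ·
    (5,2)@(11, 5): e=[100,-10,30] → ·
    (6,2)@(13, 5): e=[60,30,30] → █
    (8,2)@(17, 5): e=[-20,110,30] → ·
    (6,3)@(13, 7): e=[76,2,42] → █
  covered (15 px):
    · · · · █ █ █ · · · · ·
    · · · · · █ █ █ · · · ·
    · · · · · · █ █ · · · ·
    · · · · · · █ █ · · · ·
    · · · · · · · █ █ · · ·
    · · · · · · · · █ · · ·
    · · · · · · · · · █ · ·
    · · · · · · · · · █ · ·
    · · · · · · · · · · · ·
    · · · · · · · · · · · ·
T3:
  2·area = 22  (B↔C swapped to make it positive)
  edge (6, 14)→(20, 6): d=(14,-8) inclusive
  edge (20, 6)→(0, 19): d=(-20,13) inclusive
  edge (0, 19)→(6, 14): d=(6,-5) inclusive
    (7,4)@(15, 9): e=[2,5,15] → █
    (8,4)@(17, 9): e=[18,-21,25] → ·
    (7,5)@(15, 11): e=[30,-35,27] → ·
    (4,6)@(9, 13): e=[10,3,9] → █
    (5,6)@(11, 13): e=[26,-23,19] → ·
    (2,7)@(5, 15): e=[6,15,1] → █
    (3,7)@(7, 15): e=[22,-11,11] → ·
    (4,7)@(9, 15): e=[38,-37,21] → ·
    (1,8)@(3, 17): e=[18,1,3] → █
    (2,8)@(5, 17): e=[34,-25,13] → ·
    (1,9)@(3, 19): e=[46,-39,15] → ·
  covered (4 px):
    · · · · · · · · · · · ·
    · · · · · · · · · · · ·
    · · · · · · · · · · · ·
    · · · · · · · · · · · ·
    · · · · · · · █ · · · ·
    · · · · · · · · · · · ·
    · · · · █ · · · · · · ·
    · · █ · · · · · · · · ·
    · █ · · · · · · · · · ·
    · · · · · · · · · · · ·
T4:
  2·area = 224
  edge (10, 2)→(24, 2): d=(14,0) inclusive
  edge (24, 2)→(16, 18): d=(-8,16) inclusive
  edge (16, 18)→(10, 2): d=(-6,-16) inclusive
    (5,1)@(11, 3): e=[14,200,10] → █
    (6,1)@(13, 3): e=[14,168,42] → █
    (7,1)@(15, 3): e=[14,136,74] → █
    (8,1)@(17, 3): e=[14,104,106] → █
    (9,1)@(19, 3): e=[14,72,138] → █
    (10,1)@(21, 3): e=[14,40,170] → █
    (11,1)@(23, 3): e=[14,8,202] → █
    (5,2)@(11, 5): e=[42,184,-2] → ·
    (6,2)@(13, 5): e=[42,152,30] → █
    (11,2)@(23, 5): e=[42,-8,190] → ·
    (6,3)@(13, 7): e=[70,136,18] → █
    (11,3)@(23, 7): e=[70,-24,178] → ·
  covered (28 px):
    · · · · · · · · · · · ·
    · · · · · █ █ █ █ █ █ █
    · · · · · · █ █ █ █ █ ·
    · · · · · · █ █ █ █ █ ·
    · · · · · · █ █ █ █ · ·
    · · · · · · · █ █ █ · ·
    · · · · · · · █ █ · · ·
    · · · · · · · █ █ · · ·
    · · · · · · · · · · · ·
    · · · · · · · · · · · ·

Result: [14,54,52]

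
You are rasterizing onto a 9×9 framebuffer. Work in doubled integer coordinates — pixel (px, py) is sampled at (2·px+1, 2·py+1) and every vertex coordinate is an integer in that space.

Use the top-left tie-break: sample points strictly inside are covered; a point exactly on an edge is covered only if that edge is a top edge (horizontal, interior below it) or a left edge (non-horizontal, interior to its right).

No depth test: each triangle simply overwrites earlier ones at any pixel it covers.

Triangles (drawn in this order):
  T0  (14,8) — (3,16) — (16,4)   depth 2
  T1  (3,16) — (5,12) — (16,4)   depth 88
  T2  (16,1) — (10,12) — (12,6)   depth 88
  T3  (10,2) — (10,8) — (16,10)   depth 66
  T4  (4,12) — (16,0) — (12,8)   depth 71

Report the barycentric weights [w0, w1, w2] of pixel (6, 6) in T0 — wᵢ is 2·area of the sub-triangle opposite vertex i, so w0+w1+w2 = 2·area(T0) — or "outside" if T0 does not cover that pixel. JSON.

T0:
  2·area = 28
  edge (14, 8)→(3, 16): d=(-11,8) right/bottom  bias=-1
  edge (3, 16)→(16, 4): d=(13,-12) top-left  bias=+0
  edge (16, 4)→(14, 8): d=(-2,4) right/bottom  bias=-1
    (7,2)@(15, 5): e=[25,1,2] → X
    (8,2)@(17, 5): e=[9,25,-6] → .
    (6,3)@(13, 7): e=[19,3,6] → X
    (7,3)@(15, 7): e=[3,27,-2] → .
    (5,4)@(11, 9): e=[13,5,10] → X
    (6,4)@(13, 9): e=[-3,29,2] → .
    (4,5)@(9, 11): e=[7,7,14] → X
    (5,5)@(11, 11): e=[-9,31,6] → .
    (3,6)@(7, 13): e=[1,9,18] → X
    (4,6)@(9, 13): e=[-15,33,10] → .
    (3,7)@(7, 15): e=[-21,35,14] → .
  covered (5 px):
    . . . . . . . . .
    . . . . . . . . .
    . . . . . . . X .
    . . . . . . X . .
    . . . . . X . . .
    . . . . X . . . .
    . . . X . . . . .
    . . . . . . . . .
    . . . . . . . . .
T1:
  2·area = 28
  edge (3, 16)→(5, 12): d=(2,-4) top-left  bias=+0
  edge (5, 12)→(16, 4): d=(11,-8) top-left  bias=+0
  edge (16, 4)→(3, 16): d=(-13,12) right/bottom  bias=-1
    (3,5)@(7, 11): e=[6,5,17] → X
    (4,5)@(9, 11): e=[14,21,-7] → .
    (2,6)@(5, 13): e=[2,11,15] → X
    (3,6)@(7, 13): e=[10,27,-9] → .
    (2,7)@(5, 15): e=[6,33,-11] → .
  covered (2 px):
    . . . . . . . . .
    . . . . . . . . .
    . . . . . . . . .
    . . . . . . . . .
    . . . . . . . . .
    . . . X . . . . .
    . . X . . . . . .
    . . . . . . . . .
    . . . . . . . . .
T2:
  2·area = 14
  edge (16, 1)→(10, 12): d=(-6,11) right/bottom  bias=-1
  edge (10, 12)→(12, 6): d=(2,-6) top-left  bias=+0
  edge (12, 6)→(16, 1): d=(4,-5) top-left  bias=+0
    (6,1)@(13, 3): e=[21,0,-7] → .  [on edge]
    (6,2)@(13, 5): e=[9,4,1] → X
    (7,2)@(15, 5): e=[-13,16,11] → .
    (6,3)@(13, 7): e=[-3,8,9] → .
    (5,4)@(11, 9): e=[7,0,7] → X  [on edge]
    (6,4)@(13, 9): e=[-15,12,17] → .
    (5,5)@(11, 11): e=[-5,4,15] → .
    (4,7)@(9, 15): e=[-7,0,21] → .  [on edge]
  covered (2 px):
    . . . . . . . . .
    . . . . . . . . .
    . . . . . . X . .
    . . . . . . . . .
    . . . . . X . . .
    . . . . . . . . .
    . . . . . . . . .
    . . . . . . . . .
    . . . . . . . . .
T3:
  2·area = 36  (B↔C swapped to make it positive)
  edge (10, 2)→(16, 10): d=(6,8) right/bottom  bias=-1
  edge (16, 10)→(10, 8): d=(-6,-2) top-left  bias=+0
  edge (10, 8)→(10, 2): d=(0,-6) top-left  bias=+0
    (0,2)@(1, 5): e=[90,0,-54] → .  [on edge]
    (5,2)@(11, 5): e=[10,20,6] → X
    (6,2)@(13, 5): e=[-6,24,18] → .
    (3,3)@(7, 7): e=[54,0,-18] → .  [on edge]
    (5,3)@(11, 7): e=[22,8,6] → X
    (6,3)@(13, 7): e=[6,12,18] → X
    (7,3)@(15, 7): e=[-10,16,30] → .
    (5,4)@(11, 9): e=[34,-4,6] → .
    (6,4)@(13, 9): e=[18,0,18] → X  [on edge]
    (7,4)@(15, 9): e=[2,4,30] → X
    (8,4)@(17, 9): e=[-14,8,42] → .
    (6,5)@(13, 11): e=[30,-12,18] → .
  covered (5 px):
    . . . . . . . . .
    . . . . . . . . .
    . . . . . X . . .
    . . . . . X X . .
    . . . . . . X X .
    . . . . . . . . .
    . . . . . . . . .
    . . . . . . . . .
    . . . . . . . . .
T4:
  2·area = 48
  edge (4, 12)→(16, 0): d=(12,-12) top-left  bias=+0
  edge (16, 0)→(12, 8): d=(-4,8) right/bottom  bias=-1
  edge (12, 8)→(4, 12): d=(-8,4) right/bottom  bias=-1
    (7,0)@(15, 1): e=[0,4,44] → X  [on edge]
    (8,0)@(17, 1): e=[24,-12,36] → .
    (6,1)@(13, 3): e=[0,12,36] → X  [on edge]
    (7,1)@(15, 3): e=[24,-4,28] → .
    (5,2)@(11, 5): e=[0,20,28] → X  [on edge]
    (7,2)@(15, 5): e=[48,-12,12] → .
    (4,3)@(9, 7): e=[0,28,20] → X  [on edge]
    (6,3)@(13, 7): e=[48,-4,4] → .
    (3,4)@(7, 9): e=[0,36,12] → X  [on edge]
    (5,4)@(11, 9): e=[48,4,-4] → .
    (2,5)@(5, 11): e=[0,44,4] → X  [on edge]
    (3,5)@(7, 11): e=[24,28,-4] → .
    (1,6)@(3, 13): e=[0,52,-4] → .  [on edge]
    (0,7)@(1, 15): e=[0,60,-12] → .  [on edge]
  covered (9 px):
    . . . . . . . X .
    . . . . . . X . .
    . . . . . X X . .
    . . . . X X . . .
    . . . X X . . . .
    . . X . . . . . .
    . . . . . . . . .
    . . . . . . . . .
    . . . . . . . . .

Final: "outside"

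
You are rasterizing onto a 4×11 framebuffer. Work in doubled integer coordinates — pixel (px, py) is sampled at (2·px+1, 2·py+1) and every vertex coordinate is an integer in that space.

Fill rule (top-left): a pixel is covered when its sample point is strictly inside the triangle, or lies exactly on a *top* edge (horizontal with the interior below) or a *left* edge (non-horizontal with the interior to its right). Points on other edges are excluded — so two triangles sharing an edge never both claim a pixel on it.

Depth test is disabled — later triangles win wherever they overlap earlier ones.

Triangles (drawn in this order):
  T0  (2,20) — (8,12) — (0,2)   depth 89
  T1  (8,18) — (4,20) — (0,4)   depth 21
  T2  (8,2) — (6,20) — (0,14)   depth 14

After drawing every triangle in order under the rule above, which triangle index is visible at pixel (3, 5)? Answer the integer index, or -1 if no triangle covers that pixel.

T0:
  2·area = 124  (B↔C swapped to make it positive)
  edge (2, 20)→(0, 2): d=(-2,-18) top-left  bias=+0
  edge (0, 2)→(8, 12): d=(8,10) right/bottom  bias=-1
  edge (8, 12)→(2, 20): d=(-6,8) right/bottom  bias=-1
    (0,2)@(1, 5): e=[12,14,98] → █
    (1,2)@(3, 5): e=[48,-6,82] → ·
    (0,3)@(1, 7): e=[8,30,86] → █
    (1,3)@(3, 7): e=[44,10,70] → █
    (2,3)@(5, 7): e=[80,-10,54] → ·
    (0,4)@(1, 9): e=[4,46,74] → █
    (2,4)@(5, 9): e=[76,6,42] → █
    (3,4)@(7, 9): e=[112,-14,26] → ·
    (0,5)@(1, 11): e=[0,62,62] → █  [on edge]
    (3,5)@(7, 11): e=[108,2,14] → █
    (0,6)@(1, 13): e=[-4,78,50] → ·
    (1,6)@(3, 13): e=[32,58,34] → █
  covered (16 px):
    · · · ·
    · · · ·
    █ · · ·
    █ █ · ·
    █ █ █ ·
    █ █ █ █
    · █ █ █
    · █ █ ·
    · █ · ·
    · · · ·
    · · · ·
T1:
  2·area = 72
  edge (8, 18)→(4, 20): d=(-4,2) right/bottom  bias=-1
  edge (4, 20)→(0, 4): d=(-4,-16) top-left  bias=+0
  edge (0, 4)→(8, 18): d=(8,14) right/bottom  bias=-1
    (0,3)@(1, 7): e=[58,4,10] → █
    (1,3)@(3, 7): e=[54,36,-18] → ·
    (0,4)@(1, 9): e=[50,-4,26] → ·
    (1,5)@(3, 11): e=[38,20,14] → █
    (2,5)@(5, 11): e=[34,52,-14] → ·
    (1,6)@(3, 13): e=[30,12,30] → █
    (2,6)@(5, 13): e=[26,44,2] → █
    (3,6)@(7, 13): e=[22,76,-26] → ·
    (1,7)@(3, 15): e=[22,4,46] → █
    (3,7)@(7, 15): e=[14,68,-10] → ·
    (1,8)@(3, 17): e=[14,-4,62] → ·
    (2,8)@(5, 17): e=[10,28,34] → █
  covered (9 px):
    · · · ·
    · · · ·
    · · · ·
    █ · · ·
    · · · ·
    · █ · ·
    · █ █ ·
    · █ █ ·
    · · █ █
    · · █ ·
    · · · ·
T2:
  2·area = 120
  edge (8, 2)→(6, 20): d=(-2,18) right/bottom  bias=-1
  edge (6, 20)→(0, 14): d=(-6,-6) top-left  bias=+0
  edge (0, 14)→(8, 2): d=(8,-12) top-left  bias=+0
    (3,2)@(7, 5): e=[12,96,12] → █
    (2,3)@(5, 7): e=[44,72,4] → █
    (2,4)@(5, 9): e=[40,60,20] → █
    (1,5)@(3, 11): e=[72,36,12] → █
    (3,5)@(7, 11): e=[0,60,60] → ·  [on edge]
    (0,6)@(1, 13): e=[104,12,4] → █
    (3,6)@(7, 13): e=[-4,48,76] → ·
    (0,7)@(1, 15): e=[100,0,20] → █  [on edge]
    (3,7)@(7, 15): e=[-8,36,92] → ·
    (0,8)@(1, 17): e=[96,-12,36] → ·
    (1,8)@(3, 17): e=[60,0,60] → █  [on edge]
    (3,8)@(7, 17): e=[-12,24,108] → ·
    (2,9)@(5, 19): e=[20,0,100] → █  [on edge]
    (3,10)@(7, 21): e=[-20,0,140] → ·  [on edge]
  covered (16 px):
    · · · ·
    · · · ·
    · · · █
    · · █ █
    · · █ █
    · █ █ ·
    █ █ █ ·
    █ █ █ ·
    · █ █ ·
    · · █ ·
    · · · ·

Z-buffer (winner per pixel, '.' = empty):
  . . . .
  . . . .
  0 . . 2
  1 0 2 2
  0 0 2 2
  0 2 2 0
  2 2 2 0
  2 2 2 .
  . 2 2 1
  . . 2 .
  . . . .

Final: 0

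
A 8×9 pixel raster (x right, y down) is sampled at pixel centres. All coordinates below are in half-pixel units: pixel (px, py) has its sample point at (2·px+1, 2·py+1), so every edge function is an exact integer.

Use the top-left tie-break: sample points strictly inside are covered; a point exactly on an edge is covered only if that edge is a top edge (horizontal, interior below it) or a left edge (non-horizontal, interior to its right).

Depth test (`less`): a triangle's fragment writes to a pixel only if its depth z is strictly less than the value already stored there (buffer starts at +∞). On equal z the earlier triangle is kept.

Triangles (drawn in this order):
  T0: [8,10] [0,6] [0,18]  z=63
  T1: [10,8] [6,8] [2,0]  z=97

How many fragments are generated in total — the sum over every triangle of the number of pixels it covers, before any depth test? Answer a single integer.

T0:
  2·area = 96  (B↔C swapped to make it positive)
  edge (8, 10)→(0, 18): d=(-8,8) right/bottom  bias=-1
  edge (0, 18)→(0, 6): d=(0,-12) top-left  bias=+0
  edge (0, 6)→(8, 10): d=(8,4) right/bottom  bias=-1
    (7,1)@(15, 3): e=[0,180,-84] → .  [on edge]
    (6,2)@(13, 5): e=[0,156,-60] → .  [on edge]
    (0,3)@(1, 7): e=[80,12,4] → X
    (1,3)@(3, 7): e=[64,36,-4] → .
    (5,3)@(11, 7): e=[0,132,-36] → .  [on edge]
    (0,4)@(1, 9): e=[64,12,20] → X
    (1,4)@(3, 9): e=[48,36,12] → X
    (2,4)@(5, 9): e=[32,60,4] → X
    (3,4)@(7, 9): e=[16,84,-4] → .
    (4,4)@(9, 9): e=[0,108,-12] → .  [on edge]
    (0,5)@(1, 11): e=[48,12,36] → X
    (3,5)@(7, 11): e=[0,84,12] → .  [on edge]
    (2,6)@(5, 13): e=[0,60,36] → .  [on edge]
    (1,7)@(3, 15): e=[0,36,60] → .  [on edge]
    (0,8)@(1, 17): e=[0,12,84] → .  [on edge]
  covered (10 px):
    . . . . . . . .
    . . . . . . . .
    . . . . . . . .
    X . . . . . . .
    X X X . . . . .
    X X X . . . . .
    X X . . . . . .
    X . . . . . . .
    . . . . . . . .
T1:
  2·area = 32
  edge (10, 8)→(6, 8): d=(-4,0) right/bottom  bias=-1
  edge (6, 8)→(2, 0): d=(-4,-8) top-left  bias=+0
  edge (2, 0)→(10, 8): d=(8,8) right/bottom  bias=-1
    (1,0)@(3, 1): e=[28,4,0] → .  [on edge]
    (2,1)@(5, 3): e=[20,12,0] → .  [on edge]
    (2,2)@(5, 5): e=[12,4,16] → X
    (3,2)@(7, 5): e=[12,20,0] → .  [on edge]
    (2,3)@(5, 7): e=[4,-4,32] → .
    (3,3)@(7, 7): e=[4,12,16] → X
    (4,3)@(9, 7): e=[4,28,0] → .  [on edge]
    (3,4)@(7, 9): e=[-4,4,32] → .
    (5,4)@(11, 9): e=[-4,36,0] → .  [on edge]
    (6,5)@(13, 11): e=[-12,44,0] → .  [on edge]
    (7,6)@(15, 13): e=[-20,52,0] → .  [on edge]
  covered (2 px):
    . . . . . . . .
    . . . . . . . .
    . . X . . . . .
    . . . X . . . .
    . . . . . . . .
    . . . . . . . .
    . . . . . . . .
    . . . . . . . .
    . . . . . . . .

Result: 12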